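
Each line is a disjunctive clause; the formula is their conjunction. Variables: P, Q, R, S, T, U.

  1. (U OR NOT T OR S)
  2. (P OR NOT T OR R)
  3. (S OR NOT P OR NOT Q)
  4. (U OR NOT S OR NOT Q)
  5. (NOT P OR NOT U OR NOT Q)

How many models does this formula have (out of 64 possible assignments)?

33

Case analysis on P and Q:
  P=T, Q=T: a clause becomes empty — 0.
  P=T, Q=F: R free; 7 ways for (S,T,U) × 2^1 = 14.
  P=F, Q=T: 8 of the 16 assignments to (R,S,T,U) work.
  P=F, Q=F: 11 of the 16 assignments to (R,S,T,U) work.
Total: 0 + 14 + 8 + 11 = 33.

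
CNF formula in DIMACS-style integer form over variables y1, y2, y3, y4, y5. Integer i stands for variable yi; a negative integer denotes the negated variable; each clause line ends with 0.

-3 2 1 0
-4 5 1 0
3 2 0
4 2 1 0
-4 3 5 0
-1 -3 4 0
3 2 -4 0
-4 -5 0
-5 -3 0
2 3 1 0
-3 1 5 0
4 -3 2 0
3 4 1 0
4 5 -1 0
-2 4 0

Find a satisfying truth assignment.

Try y1 = True.
Try y2 = True.
  then y4 is forced to True.
  then y5 is forced to False.
  then y3 is forced to True.

y1 = True  y2 = True  y3 = True  y4 = True  y5 = False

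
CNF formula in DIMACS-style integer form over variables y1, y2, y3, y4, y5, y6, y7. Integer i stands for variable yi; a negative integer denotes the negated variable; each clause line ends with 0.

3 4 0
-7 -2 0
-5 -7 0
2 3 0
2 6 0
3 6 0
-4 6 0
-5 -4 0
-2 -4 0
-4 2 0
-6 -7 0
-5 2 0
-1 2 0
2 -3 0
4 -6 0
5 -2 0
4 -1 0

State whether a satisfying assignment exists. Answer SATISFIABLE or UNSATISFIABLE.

y1 occurs only negated in the remaining clauses — set y1 = False.
Pure literal: y7 appears only negated; assign y7 = False.
Set y2 = True and propagate.
  then y4 is forced to False.
  then y3 is forced to True.
  then y6 is forced to False.
  then y5 is forced to True.
Every clause has at least one true literal under this assignment.
So y1 = False  y2 = True  y3 = True  y4 = False  y5 = True  y6 = False  y7 = False is a satisfying assignment.

SATISFIABLE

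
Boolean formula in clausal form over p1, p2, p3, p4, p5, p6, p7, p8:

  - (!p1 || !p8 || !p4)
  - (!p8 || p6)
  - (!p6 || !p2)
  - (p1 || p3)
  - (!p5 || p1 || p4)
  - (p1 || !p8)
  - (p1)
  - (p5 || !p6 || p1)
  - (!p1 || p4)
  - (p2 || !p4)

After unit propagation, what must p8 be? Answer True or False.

False

(p1) is a unit clause: p1 = True.
From (p4 || !p1) and p1 = True: p4 = True.
(!p1 || !p8 || !p4) with p4 = True, p1 = True leaves only !p8, so p8 = False.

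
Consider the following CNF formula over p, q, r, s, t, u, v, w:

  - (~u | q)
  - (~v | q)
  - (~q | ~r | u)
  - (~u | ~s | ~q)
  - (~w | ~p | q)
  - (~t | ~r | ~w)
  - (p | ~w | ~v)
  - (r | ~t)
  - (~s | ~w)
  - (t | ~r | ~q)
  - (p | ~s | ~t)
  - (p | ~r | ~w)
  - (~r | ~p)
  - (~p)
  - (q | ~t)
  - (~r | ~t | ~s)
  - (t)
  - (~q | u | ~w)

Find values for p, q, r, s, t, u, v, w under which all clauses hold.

p=0, q=1, r=1, s=0, t=1, u=1, v=1, w=0

Check each clause:
  1. (~u | q) — q is true.
  2. (q | ~v) — q is true.
  3. (u | ~r | ~q) — u is true.
  4. (~u | ~q | ~s) — ~s is true.
  5. (~p | q | ~w) — ~w is true.
  6. (~r | ~t | ~w) — ~w is true.
  7. (~w | p | ~v) — ~w is true.
  8. (~t | r) — r is true.
  9. (~s | ~w) — ~w is true.
  10. (t | ~q | ~r) — t is true.
  11. (~s | p | ~t) — ~s is true.
  12. (p | ~w | ~r) — ~w is true.
  13. (~p | ~r) — ~p is true.
  14. (~p) — ~p is true.
  15. (~t | q) — q is true.
  16. (~r | ~t | ~s) — ~s is true.
  17. (t) — t is true.
  18. (~w | u | ~q) — ~w is true.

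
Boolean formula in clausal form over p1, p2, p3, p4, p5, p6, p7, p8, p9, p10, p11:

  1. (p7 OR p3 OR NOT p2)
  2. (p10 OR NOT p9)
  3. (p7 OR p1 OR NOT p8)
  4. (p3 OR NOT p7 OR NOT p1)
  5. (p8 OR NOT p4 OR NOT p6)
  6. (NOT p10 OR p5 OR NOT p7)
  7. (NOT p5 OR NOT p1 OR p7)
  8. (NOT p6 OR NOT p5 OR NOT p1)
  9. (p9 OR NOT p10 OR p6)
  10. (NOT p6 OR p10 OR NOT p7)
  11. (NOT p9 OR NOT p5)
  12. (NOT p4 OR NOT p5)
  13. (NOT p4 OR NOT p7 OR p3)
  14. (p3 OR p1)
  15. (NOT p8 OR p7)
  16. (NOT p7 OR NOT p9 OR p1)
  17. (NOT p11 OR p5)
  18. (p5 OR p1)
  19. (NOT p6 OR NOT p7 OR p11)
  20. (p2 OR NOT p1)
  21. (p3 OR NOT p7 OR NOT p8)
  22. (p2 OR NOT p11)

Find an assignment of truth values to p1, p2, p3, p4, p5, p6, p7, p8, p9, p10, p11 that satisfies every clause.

Pure literal: p3 appears only positively; assign p3 = True.
Pure literal: p4 appears only negated; assign p4 = False.
Try p1 = False.
  then p5 is forced to True.
  then p9 is forced to False.
Try p2 = False.
  then p11 is forced to False.
For the remaining variables, p6 = True, p7 = False, p8 = False, p10 = False works.

p1=0, p2=0, p3=1, p4=0, p5=1, p6=1, p7=0, p8=0, p9=0, p10=0, p11=0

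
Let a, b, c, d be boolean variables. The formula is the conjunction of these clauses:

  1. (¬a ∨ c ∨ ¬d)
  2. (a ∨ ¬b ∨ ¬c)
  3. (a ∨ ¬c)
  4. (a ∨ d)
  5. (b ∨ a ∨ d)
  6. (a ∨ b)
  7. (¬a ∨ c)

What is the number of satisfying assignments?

Satisfying assignments:
  a=0 b=1 c=0 d=1
  a=1 b=0 c=1 d=0
  a=1 b=0 c=1 d=1
  a=1 b=1 c=1 d=0
  a=1 b=1 c=1 d=1
That's 5 in total.

5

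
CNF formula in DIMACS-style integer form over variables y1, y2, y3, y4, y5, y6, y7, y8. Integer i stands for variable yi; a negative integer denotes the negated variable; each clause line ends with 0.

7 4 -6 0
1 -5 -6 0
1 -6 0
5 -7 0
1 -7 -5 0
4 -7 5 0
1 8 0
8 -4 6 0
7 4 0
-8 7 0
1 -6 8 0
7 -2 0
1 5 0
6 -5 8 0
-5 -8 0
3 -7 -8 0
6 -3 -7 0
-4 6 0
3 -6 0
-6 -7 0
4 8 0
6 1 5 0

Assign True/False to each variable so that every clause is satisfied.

y1 occurs only positively in the remaining clauses — set y1 = True.
y2 occurs only negated in the remaining clauses — set y2 = False.
Set y3 = True and propagate.
The remaining clauses are satisfied by y4 = True, y5 = False, y6 = True, y7 = False, y8 = False.
Every clause has at least one true literal under this assignment.

y1=T  y2=F  y3=T  y4=T  y5=F  y6=T  y7=F  y8=F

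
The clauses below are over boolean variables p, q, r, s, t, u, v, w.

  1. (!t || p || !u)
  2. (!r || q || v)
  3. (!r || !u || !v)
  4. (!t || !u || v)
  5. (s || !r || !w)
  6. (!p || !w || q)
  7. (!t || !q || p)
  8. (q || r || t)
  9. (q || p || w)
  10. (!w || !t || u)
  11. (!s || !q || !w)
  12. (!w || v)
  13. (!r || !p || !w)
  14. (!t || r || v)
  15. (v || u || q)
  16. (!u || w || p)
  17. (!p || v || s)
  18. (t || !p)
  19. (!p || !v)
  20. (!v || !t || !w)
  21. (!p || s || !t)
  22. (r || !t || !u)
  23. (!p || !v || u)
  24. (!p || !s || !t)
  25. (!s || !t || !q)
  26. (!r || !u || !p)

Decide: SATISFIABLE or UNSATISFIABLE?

SATISFIABLE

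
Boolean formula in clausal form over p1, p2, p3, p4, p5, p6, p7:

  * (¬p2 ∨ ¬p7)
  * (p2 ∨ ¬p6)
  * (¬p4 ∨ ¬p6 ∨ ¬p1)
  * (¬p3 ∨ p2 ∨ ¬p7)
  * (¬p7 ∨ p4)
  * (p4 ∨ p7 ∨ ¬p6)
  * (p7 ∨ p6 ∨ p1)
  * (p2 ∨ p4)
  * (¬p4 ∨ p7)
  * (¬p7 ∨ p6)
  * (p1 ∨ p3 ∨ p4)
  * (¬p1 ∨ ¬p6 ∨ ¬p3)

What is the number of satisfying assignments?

4

Satisfying assignments:
  p1=1 p2=1 p3=0 p4=0 p5=0 p6=0 p7=0
  p1=1 p2=1 p3=0 p4=0 p5=1 p6=0 p7=0
  p1=1 p2=1 p3=1 p4=0 p5=0 p6=0 p7=0
  p1=1 p2=1 p3=1 p4=0 p5=1 p6=0 p7=0
Count: 4.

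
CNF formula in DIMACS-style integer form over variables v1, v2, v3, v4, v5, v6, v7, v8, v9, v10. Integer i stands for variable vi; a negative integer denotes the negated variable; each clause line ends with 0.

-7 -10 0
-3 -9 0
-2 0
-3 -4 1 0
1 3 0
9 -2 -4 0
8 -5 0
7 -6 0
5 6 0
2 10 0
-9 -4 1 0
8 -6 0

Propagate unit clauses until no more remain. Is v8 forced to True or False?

True

(~v2) stands alone — v2 = False.
From (v2 \/ v10) and v2 = False: v10 = True.
In (~v7 \/ ~v10), ~v10 is now false; ~v7 must hold, so v7 = False.
(~v6 \/ v7) with v7 = False leaves only ~v6, so v6 = False.
From (v5 \/ v6) and v6 = False: v5 = True.
(v8 \/ ~v5) with v5 = True leaves only v8, so v8 = True.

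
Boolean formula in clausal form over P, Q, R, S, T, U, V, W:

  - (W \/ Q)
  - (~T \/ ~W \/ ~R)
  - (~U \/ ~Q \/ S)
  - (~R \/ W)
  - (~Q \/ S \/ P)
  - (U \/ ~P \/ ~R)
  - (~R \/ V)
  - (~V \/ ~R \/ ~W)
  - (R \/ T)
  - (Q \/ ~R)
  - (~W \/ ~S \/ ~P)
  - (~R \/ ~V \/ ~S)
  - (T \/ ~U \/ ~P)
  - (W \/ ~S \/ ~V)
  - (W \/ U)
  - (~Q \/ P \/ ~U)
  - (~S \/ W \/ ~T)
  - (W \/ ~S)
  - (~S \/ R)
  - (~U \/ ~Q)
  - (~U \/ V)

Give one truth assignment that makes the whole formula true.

P=T, Q=T, R=F, S=F, T=T, U=F, V=T, W=T

Try P = True.
Branch on Q: take Q = True.
  then U is forced to False.
  then R is forced to False.
  then T is forced to True.
  then W is forced to True.
  then S is forced to False.
V is now unconstrained; take V = True.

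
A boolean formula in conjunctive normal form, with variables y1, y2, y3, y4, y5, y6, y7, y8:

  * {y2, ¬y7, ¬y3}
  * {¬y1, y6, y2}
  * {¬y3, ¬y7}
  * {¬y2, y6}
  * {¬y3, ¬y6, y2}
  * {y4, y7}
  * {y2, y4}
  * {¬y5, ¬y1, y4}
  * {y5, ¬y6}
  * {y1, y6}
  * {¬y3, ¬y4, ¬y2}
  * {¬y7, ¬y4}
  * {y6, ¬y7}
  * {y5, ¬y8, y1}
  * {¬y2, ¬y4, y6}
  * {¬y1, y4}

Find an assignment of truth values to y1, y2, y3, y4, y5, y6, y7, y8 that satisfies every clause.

y1 = 0, y2 = 0, y3 = 0, y4 = 1, y5 = 1, y6 = 1, y7 = 0, y8 = 1

Check each clause:
  1. {¬y7, y2, ¬y3} — ¬y7 is true.
  2. {y2, y6, ¬y1} — y6 is true.
  3. {¬y3, ¬y7} — ¬y7 is true.
  4. {¬y2, y6} — y6 is true.
  5. {¬y3, ¬y6, y2} — ¬y3 is true.
  6. {y4, y7} — y4 is true.
  7. {y4, y2} — y4 is true.
  8. {¬y1, ¬y5, y4} — y4 is true.
  9. {y5, ¬y6} — y5 is true.
  10. {y6, y1} — y6 is true.
  11. {¬y2, ¬y4, ¬y3} — ¬y3 is true.
  12. {¬y4, ¬y7} — ¬y7 is true.
  13. {y6, ¬y7} — ¬y7 is true.
  14. {¬y8, y5, y1} — y5 is true.
  15. {y6, ¬y2, ¬y4} — ¬y2 is true.
  16. {y4, ¬y1} — y4 is true.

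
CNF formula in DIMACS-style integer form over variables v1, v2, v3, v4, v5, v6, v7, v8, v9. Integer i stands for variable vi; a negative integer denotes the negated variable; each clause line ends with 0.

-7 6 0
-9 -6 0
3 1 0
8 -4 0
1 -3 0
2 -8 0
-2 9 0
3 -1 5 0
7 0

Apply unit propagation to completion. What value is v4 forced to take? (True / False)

False

(v7) stands alone — v7 = True.
In (v6 \/ ~v7), ~v7 is now false; v6 must hold, so v6 = True.
(~v9 \/ ~v6): since v6 = True, the clause reduces to (~v9). v9 = False.
(~v2 \/ v9): since v9 = False, the clause reduces to (~v2). v2 = False.
From (v2 \/ ~v8) and v2 = False: v8 = False.
From (v8 \/ ~v4) and v8 = False: v4 = False.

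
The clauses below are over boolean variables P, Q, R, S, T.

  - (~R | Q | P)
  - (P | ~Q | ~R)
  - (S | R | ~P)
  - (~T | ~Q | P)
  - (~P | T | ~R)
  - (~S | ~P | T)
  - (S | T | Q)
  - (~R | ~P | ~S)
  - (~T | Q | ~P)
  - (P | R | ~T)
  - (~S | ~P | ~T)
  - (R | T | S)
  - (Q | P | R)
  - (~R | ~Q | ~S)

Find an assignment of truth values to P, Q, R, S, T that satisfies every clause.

P=False, Q=True, R=False, S=True, T=False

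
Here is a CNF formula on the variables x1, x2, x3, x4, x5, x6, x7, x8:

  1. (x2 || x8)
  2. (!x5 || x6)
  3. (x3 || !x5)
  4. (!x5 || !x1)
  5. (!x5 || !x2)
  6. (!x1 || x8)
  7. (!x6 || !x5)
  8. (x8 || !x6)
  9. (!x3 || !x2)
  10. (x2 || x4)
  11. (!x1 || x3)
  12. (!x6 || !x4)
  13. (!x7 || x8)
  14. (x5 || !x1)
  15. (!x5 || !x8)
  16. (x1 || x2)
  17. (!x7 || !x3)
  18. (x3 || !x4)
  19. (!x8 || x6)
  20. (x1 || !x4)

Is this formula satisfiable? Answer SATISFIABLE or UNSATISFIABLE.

SATISFIABLE

Branch on x1: take x1 = False.
  then x2 is forced to True.
  then x5 is forced to False.
  then x3 is forced to False.
  then x4 is forced to False.
Branch on x6: take x6 = True.
  then x8 is forced to True.
x7 is now unconstrained; take x7 = True.
So x1=F, x2=T, x3=F, x4=F, x5=F, x6=T, x7=T, x8=T is a satisfying assignment.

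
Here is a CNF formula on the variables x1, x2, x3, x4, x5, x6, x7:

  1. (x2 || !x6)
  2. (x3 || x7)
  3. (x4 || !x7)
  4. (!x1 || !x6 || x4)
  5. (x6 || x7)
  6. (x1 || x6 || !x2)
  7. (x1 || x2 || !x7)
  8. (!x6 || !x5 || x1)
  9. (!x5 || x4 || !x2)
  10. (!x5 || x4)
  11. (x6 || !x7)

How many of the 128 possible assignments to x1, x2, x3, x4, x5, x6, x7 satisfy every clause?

10

Split on x6, then x7.
  x6=T, x7=T: x3 free; 3 ways for (x1,x2,x4,x5) × 2^1 = 6.
  x6=T, x7=F: remaining (x1,x2,x3,x4,x5) ∈ {(F,T,T,F,F); (F,T,T,T,F); (T,T,T,T,F); (T,T,T,T,T)} — 4.
  x6=F, x7=T: a clause becomes empty — 0.
  x6=F, x7=F: a clause becomes empty — 0.
Total: 6 + 4 + 0 + 0 = 10.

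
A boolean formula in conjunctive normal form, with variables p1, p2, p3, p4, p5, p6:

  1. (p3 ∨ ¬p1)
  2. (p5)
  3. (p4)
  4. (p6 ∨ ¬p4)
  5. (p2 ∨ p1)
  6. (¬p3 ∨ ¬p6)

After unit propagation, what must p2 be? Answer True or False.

True

(p5) is a unit clause: p5 = True.
(p4) stands alone — p4 = True.
(¬p4 ∨ p6): since p4 = True, the clause reduces to (p6). p6 = True.
(¬p3 ∨ ¬p6) with p6 = True leaves only ¬p3, so p3 = False.
In (¬p1 ∨ p3), p3 is now false; ¬p1 must hold, so p1 = False.
From (p2 ∨ p1) and p1 = False: p2 = True.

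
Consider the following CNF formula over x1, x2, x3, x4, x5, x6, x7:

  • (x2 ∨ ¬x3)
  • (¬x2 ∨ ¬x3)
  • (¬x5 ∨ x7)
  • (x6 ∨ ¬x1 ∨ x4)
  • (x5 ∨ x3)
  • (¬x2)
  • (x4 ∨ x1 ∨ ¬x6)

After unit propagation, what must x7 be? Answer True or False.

(¬x2) stands alone — x2 = False.
(x2 ∨ ¬x3): since x2 = False, the clause reduces to (¬x3). x3 = False.
From (x3 ∨ x5) and x3 = False: x5 = True.
In (x7 ∨ ¬x5), ¬x5 is now false; x7 must hold, so x7 = True.

True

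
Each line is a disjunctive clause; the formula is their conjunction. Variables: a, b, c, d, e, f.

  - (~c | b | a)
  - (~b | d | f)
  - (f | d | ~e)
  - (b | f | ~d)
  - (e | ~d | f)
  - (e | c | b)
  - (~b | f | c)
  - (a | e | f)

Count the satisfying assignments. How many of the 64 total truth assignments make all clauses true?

Case analysis on f and b:
  f=1, b=1: a, c, d, e free → 2^4 = 16.
  f=1, b=0: d free; 4 ways for (a,c,e) × 2^1 = 8.
  f=0, b=1: remaining (a,c,d,e) ∈ {(0,1,1,1); (1,1,1,1)} — 2.
  f=0, b=0: remaining (a,c,d,e) ∈ {(1,1,0,0)} — 1.
Total: 16 + 8 + 2 + 1 = 27.

27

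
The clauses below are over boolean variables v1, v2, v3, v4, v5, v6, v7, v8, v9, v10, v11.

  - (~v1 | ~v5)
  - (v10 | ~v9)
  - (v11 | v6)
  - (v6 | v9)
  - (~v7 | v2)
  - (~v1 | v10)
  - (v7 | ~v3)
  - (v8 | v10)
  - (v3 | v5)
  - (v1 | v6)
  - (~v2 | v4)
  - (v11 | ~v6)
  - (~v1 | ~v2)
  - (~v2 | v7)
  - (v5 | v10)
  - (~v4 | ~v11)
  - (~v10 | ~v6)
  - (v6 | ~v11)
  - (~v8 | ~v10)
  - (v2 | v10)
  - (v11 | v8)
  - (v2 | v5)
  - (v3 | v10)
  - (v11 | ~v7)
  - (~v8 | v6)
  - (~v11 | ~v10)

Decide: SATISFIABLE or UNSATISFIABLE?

v10 = True:
  propagation gives v6=False, v11=True; an empty clause results — contradiction.
v10 = False:
  propagation gives v9=False, v6=True, v1=False, v8=True; an empty clause results — contradiction.
Every branch closes, so no satisfying assignment exists.

UNSATISFIABLE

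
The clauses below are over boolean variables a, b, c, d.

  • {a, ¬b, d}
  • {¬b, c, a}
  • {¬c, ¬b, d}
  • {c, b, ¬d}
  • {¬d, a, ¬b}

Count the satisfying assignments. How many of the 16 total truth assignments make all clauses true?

9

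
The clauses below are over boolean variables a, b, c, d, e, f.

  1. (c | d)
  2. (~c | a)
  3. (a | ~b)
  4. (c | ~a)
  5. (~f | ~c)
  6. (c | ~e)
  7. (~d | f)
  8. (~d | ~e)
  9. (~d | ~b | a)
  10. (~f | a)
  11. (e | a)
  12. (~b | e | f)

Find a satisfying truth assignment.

a=1, b=0, c=1, d=0, e=1, f=0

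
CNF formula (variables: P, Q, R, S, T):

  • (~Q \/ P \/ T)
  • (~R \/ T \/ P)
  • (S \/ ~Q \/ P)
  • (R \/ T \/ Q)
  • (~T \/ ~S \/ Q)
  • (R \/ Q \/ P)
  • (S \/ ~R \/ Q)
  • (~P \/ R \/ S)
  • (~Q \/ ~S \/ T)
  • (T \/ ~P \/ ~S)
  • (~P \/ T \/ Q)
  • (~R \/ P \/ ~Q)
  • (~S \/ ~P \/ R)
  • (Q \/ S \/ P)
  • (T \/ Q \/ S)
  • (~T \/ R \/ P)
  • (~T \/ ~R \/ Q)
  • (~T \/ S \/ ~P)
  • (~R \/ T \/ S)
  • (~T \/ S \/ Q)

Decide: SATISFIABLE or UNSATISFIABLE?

SATISFIABLE

Set P = True and propagate.
Try Q = True.
Set R = True and propagate.
For the remaining variables, S = True, T = True works.
So P=T, Q=T, R=T, S=T, T=T is a satisfying assignment.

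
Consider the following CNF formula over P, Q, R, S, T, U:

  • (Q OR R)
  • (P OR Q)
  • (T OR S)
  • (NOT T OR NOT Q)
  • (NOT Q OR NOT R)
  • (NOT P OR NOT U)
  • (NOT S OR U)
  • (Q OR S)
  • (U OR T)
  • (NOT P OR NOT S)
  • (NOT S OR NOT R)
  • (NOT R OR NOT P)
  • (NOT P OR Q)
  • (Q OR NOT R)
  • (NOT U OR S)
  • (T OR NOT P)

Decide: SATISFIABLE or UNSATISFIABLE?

SATISFIABLE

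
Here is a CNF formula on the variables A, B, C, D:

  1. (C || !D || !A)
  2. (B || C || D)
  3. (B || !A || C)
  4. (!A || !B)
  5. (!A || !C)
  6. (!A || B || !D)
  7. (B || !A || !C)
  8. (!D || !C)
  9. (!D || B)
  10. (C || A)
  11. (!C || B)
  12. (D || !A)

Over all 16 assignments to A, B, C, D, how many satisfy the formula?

1

Satisfying assignments:
  A=F B=T C=T D=F
That's 1 in total.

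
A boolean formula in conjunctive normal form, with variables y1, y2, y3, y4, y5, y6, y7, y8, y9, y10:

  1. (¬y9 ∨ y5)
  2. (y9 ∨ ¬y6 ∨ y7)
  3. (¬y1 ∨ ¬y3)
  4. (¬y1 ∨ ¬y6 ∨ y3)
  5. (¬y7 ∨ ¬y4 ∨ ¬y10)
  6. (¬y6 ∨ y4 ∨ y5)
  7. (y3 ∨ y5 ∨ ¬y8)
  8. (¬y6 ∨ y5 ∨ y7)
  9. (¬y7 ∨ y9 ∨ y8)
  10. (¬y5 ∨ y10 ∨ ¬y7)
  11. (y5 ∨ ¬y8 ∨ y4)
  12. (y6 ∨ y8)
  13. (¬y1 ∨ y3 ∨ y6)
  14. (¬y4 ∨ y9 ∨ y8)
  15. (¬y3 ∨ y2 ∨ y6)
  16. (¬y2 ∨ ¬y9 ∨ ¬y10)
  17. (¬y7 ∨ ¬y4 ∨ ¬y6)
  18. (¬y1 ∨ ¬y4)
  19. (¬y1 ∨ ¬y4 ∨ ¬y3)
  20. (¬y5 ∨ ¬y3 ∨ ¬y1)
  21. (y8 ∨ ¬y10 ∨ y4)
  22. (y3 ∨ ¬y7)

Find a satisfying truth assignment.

y1 = False, y2 = True, y3 = False, y4 = True, y5 = True, y6 = True, y7 = False, y8 = True, y9 = True, y10 = False

Check each clause:
  1. (¬y9 ∨ y5) — y5 is true.
  2. (y9 ∨ y7 ∨ ¬y6) — y9 is true.
  3. (¬y1 ∨ ¬y3) — ¬y3 is true.
  4. (¬y1 ∨ ¬y6 ∨ y3) — ¬y1 is true.
  5. (¬y4 ∨ ¬y10 ∨ ¬y7) — ¬y7 is true.
  6. (y5 ∨ y4 ∨ ¬y6) — y4 is true.
  7. (¬y8 ∨ y5 ∨ y3) — y5 is true.
  8. (y5 ∨ ¬y6 ∨ y7) — y5 is true.
  9. (y9 ∨ y8 ∨ ¬y7) — y8 is true.
  10. (y10 ∨ ¬y7 ∨ ¬y5) — ¬y7 is true.
  11. (¬y8 ∨ y5 ∨ y4) — y4 is true.
  12. (y6 ∨ y8) — y8 is true.
  13. (¬y1 ∨ y6 ∨ y3) — y6 is true.
  14. (y9 ∨ y8 ∨ ¬y4) — y8 is true.
  15. (y6 ∨ ¬y3 ∨ y2) — y2 is true.
  16. (¬y10 ∨ ¬y2 ∨ ¬y9) — ¬y10 is true.
  17. (¬y7 ∨ ¬y4 ∨ ¬y6) — ¬y7 is true.
  18. (¬y4 ∨ ¬y1) — ¬y1 is true.
  19. (¬y4 ∨ ¬y1 ∨ ¬y3) — ¬y3 is true.
  20. (¬y3 ∨ ¬y5 ∨ ¬y1) — ¬y3 is true.
  21. (y8 ∨ ¬y10 ∨ y4) — y8 is true.
  22. (¬y7 ∨ y3) — ¬y7 is true.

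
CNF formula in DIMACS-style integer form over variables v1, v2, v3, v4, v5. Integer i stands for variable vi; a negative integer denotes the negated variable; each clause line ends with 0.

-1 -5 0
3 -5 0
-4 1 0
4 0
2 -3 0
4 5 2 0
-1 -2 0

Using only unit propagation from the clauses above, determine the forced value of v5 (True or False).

Unit clause (v4) sets v4 = True.
In (NOT v4 OR v1), NOT v4 is now false; v1 must hold, so v1 = True.
From (NOT v5 OR NOT v1) and v1 = True: v5 = False.

False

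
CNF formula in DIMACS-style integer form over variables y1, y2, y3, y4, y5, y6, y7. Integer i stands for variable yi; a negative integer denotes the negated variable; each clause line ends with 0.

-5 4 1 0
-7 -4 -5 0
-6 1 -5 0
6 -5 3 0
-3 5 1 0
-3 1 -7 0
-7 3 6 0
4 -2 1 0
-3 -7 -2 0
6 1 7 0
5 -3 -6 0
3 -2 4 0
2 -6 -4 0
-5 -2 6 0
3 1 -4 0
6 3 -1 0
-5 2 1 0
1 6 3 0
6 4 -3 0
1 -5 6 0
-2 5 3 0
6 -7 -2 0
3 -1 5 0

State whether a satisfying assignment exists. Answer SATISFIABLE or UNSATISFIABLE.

SATISFIABLE

Try y1 = True.
Try y2 = False.
Branch on y3: take y3 = True.
For the remaining variables, y4 = True, y5 = False, y6 = False, y7 = True works.
Every clause has at least one true literal under this assignment.
So y1 = True, y2 = False, y3 = True, y4 = True, y5 = False, y6 = False, y7 = True is a satisfying assignment.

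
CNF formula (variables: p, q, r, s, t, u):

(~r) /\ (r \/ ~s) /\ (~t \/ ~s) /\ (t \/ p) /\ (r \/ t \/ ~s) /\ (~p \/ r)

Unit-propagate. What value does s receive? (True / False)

False

(~r) stands alone — r = False.
(r \/ ~s) with r = False leaves only ~s, so s = False.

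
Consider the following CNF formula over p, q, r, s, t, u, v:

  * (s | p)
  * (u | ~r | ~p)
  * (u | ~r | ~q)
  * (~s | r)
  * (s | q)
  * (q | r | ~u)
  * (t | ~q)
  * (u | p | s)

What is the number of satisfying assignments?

22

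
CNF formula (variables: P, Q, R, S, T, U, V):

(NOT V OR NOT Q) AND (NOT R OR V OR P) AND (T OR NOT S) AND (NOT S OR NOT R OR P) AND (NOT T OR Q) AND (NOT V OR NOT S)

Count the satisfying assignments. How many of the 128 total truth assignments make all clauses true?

32

Split on S, then V.
  S=T, V=T: a clause becomes empty — 0.
  S=T, V=F: U free; 3 ways for (P,Q,R,T) × 2^1 = 6.
  S=F, V=T: forces Q=F; T=F; P, R, U free → 2^3 = 8.
  S=F, V=F: U free; 9 ways for (P,Q,R,T) × 2^1 = 18.
Total: 0 + 6 + 8 + 18 = 32.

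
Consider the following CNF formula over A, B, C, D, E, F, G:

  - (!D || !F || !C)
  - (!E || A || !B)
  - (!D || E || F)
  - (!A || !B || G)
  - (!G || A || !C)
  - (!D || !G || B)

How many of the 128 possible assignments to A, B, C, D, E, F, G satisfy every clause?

Case analysis on A and B:
  A=1, B=1: 12 of the 32 assignments to (C,D,E,F,G) work.
  A=1, B=0: 20 of the 32 assignments to (C,D,E,F,G) work.
  A=0, B=1: 8 of the 32 assignments to (C,D,E,F,G) work.
  A=0, B=0: 16 of the 32 assignments to (C,D,E,F,G) work.
Total: 12 + 20 + 8 + 16 = 56.

56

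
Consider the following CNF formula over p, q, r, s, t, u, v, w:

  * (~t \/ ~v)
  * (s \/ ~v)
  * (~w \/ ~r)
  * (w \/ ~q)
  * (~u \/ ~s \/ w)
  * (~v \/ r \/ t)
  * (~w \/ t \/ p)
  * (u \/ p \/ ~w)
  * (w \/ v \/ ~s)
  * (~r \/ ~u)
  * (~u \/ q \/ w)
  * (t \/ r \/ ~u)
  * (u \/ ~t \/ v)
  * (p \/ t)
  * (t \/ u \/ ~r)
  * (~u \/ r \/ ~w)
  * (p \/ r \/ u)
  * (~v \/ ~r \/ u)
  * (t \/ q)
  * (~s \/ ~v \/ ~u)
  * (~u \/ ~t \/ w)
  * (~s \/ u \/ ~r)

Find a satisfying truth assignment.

p occurs only positively in the remaining clauses — set p = True.
Try q = True.
  then w is forced to True.
  then r is forced to False.
  then u is forced to False.
Branch on s: take s = False.
  then v is forced to False.
  then t is forced to False.

p = T  q = T  r = F  s = F  t = F  u = F  v = F  w = T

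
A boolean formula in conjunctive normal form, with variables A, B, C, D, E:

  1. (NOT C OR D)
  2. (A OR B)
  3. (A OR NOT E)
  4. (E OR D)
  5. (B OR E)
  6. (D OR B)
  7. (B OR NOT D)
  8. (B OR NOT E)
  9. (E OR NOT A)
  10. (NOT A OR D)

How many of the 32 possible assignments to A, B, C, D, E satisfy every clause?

4

Satisfying assignments:
  A=0 B=1 C=0 D=1 E=0
  A=0 B=1 C=1 D=1 E=0
  A=1 B=1 C=0 D=1 E=1
  A=1 B=1 C=1 D=1 E=1
Count: 4.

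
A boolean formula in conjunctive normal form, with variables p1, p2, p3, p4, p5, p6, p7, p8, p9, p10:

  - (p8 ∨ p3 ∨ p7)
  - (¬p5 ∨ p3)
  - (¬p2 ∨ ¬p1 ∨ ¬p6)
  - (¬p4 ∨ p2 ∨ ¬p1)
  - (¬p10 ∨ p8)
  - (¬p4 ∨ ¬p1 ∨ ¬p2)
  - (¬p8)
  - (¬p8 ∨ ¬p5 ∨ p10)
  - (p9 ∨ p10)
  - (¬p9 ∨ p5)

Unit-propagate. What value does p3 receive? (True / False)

(¬p8) is a unit clause: p8 = False.
In (p8 ∨ ¬p10), p8 is now false; ¬p10 must hold, so p10 = False.
(p9 ∨ p10) with p10 = False leaves only p9, so p9 = True.
(¬p9 ∨ p5): since p9 = True, the clause reduces to (p5). p5 = True.
In (p3 ∨ ¬p5), ¬p5 is now false; p3 must hold, so p3 = True.

True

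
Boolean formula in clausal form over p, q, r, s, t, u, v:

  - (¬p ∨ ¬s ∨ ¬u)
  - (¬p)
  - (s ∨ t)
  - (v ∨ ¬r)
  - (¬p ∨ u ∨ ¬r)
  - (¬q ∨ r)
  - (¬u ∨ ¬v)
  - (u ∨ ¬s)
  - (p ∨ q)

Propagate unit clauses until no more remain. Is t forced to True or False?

True

(¬p) stands alone — p = False.
From (p ∨ q) and p = False: q = True.
(r ∨ ¬q) with q = True leaves only r, so r = True.
(¬r ∨ v): since r = True, the clause reduces to (v). v = True.
(¬v ∨ ¬u) with v = True leaves only ¬u, so u = False.
In (¬s ∨ u), u is now false; ¬s must hold, so s = False.
(s ∨ t) with s = False leaves only t, so t = True.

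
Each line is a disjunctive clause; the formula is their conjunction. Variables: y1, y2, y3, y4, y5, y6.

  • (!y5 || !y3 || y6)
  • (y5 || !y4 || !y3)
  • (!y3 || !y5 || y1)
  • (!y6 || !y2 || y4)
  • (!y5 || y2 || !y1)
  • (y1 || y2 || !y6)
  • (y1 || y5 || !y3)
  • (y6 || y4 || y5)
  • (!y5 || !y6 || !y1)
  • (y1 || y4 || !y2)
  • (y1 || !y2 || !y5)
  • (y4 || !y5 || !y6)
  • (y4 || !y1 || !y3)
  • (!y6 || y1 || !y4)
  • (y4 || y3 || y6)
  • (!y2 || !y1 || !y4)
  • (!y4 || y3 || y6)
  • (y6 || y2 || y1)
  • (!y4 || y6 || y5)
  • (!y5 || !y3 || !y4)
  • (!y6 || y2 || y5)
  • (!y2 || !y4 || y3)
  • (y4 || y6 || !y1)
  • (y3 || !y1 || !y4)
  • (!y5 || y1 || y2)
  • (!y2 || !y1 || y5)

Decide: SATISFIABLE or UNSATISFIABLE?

y1 = True:
  y4 = True:
    propagation gives y2=False, y5=False, y3=False; an empty clause results — contradiction.
  y4 = False:
    propagation gives y3=False, y6=True, y2=False, y5=False; an empty clause results — contradiction.
y1 = False:
  y4 = True:
    propagation gives y6=False, y3=True, y5=False; an empty clause results — contradiction.
  y4 = False:
    propagation gives y2=False, y6=False; an empty clause results — contradiction.
Every branch closes, so no satisfying assignment exists.

UNSATISFIABLE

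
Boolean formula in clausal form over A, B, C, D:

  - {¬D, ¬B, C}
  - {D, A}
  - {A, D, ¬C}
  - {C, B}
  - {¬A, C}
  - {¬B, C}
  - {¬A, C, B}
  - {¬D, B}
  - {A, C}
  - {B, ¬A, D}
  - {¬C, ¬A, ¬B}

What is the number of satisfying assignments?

The models are:
  A=F B=T C=T D=T
That's 1 in total.

1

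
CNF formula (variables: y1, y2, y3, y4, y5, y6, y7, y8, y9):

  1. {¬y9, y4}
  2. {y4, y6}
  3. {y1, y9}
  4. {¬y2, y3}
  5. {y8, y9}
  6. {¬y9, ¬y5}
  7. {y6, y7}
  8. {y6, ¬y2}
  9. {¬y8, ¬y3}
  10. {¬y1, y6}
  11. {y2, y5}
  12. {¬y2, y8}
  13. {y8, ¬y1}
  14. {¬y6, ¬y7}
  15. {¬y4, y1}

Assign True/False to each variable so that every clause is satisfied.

Branch on y1: take y1 = True.
  then y6 is forced to True.
  then y8 is forced to True.
  then y3 is forced to False.
  then y2 is forced to False.
  then y5 is forced to True.
  then y9 is forced to False.
  then y7 is forced to False.
y4 is now unconstrained; take y4 = False.
Check each clause:
  1. {y4, ¬y9} — ¬y9 is true.
  2. {y4, y6} — y6 is true.
  3. {y1, y9} — y1 is true.
  4. {¬y2, y3} — ¬y2 is true.
  5. {y8, y9} — y8 is true.
  6. {¬y5, ¬y9} — ¬y9 is true.
  7. {y7, y6} — y6 is true.
  8. {¬y2, y6} — ¬y2 is true.
  9. {¬y3, ¬y8} — ¬y3 is true.
  10. {y6, ¬y1} — y6 is true.
  11. {y5, y2} — y5 is true.
  12. {y8, ¬y2} — y8 is true.
  13. {y8, ¬y1} — y8 is true.
  14. {¬y6, ¬y7} — ¬y7 is true.
  15. {¬y4, y1} — y1 is true.

y1 = T, y2 = F, y3 = F, y4 = F, y5 = T, y6 = T, y7 = F, y8 = T, y9 = F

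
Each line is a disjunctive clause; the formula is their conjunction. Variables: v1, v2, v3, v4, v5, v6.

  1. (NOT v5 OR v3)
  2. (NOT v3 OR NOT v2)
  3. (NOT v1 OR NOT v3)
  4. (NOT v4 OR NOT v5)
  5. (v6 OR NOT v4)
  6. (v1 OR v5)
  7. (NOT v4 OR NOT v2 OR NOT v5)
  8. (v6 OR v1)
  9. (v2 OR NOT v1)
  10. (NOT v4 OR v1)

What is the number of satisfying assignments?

4

The models are:
  v1=F v2=F v3=T v4=F v5=T v6=T
  v1=T v2=T v3=F v4=F v5=F v6=F
  v1=T v2=T v3=F v4=F v5=F v6=T
  v1=T v2=T v3=F v4=T v5=F v6=T
That's 4 in total.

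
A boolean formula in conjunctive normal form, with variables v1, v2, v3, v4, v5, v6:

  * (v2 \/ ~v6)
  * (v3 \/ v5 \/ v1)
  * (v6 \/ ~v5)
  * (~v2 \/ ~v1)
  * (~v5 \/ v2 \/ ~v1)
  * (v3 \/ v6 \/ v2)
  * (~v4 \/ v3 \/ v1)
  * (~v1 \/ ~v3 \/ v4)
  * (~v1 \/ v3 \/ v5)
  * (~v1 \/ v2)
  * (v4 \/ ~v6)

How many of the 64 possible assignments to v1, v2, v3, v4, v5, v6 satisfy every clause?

6

Satisfying assignments:
  v1=0 v2=0 v3=1 v4=0 v5=0 v6=0
  v1=0 v2=0 v3=1 v4=1 v5=0 v6=0
  v1=0 v2=1 v3=1 v4=0 v5=0 v6=0
  v1=0 v2=1 v3=1 v4=1 v5=0 v6=0
  v1=0 v2=1 v3=1 v4=1 v5=0 v6=1
  v1=0 v2=1 v3=1 v4=1 v5=1 v6=1
That's 6 in total.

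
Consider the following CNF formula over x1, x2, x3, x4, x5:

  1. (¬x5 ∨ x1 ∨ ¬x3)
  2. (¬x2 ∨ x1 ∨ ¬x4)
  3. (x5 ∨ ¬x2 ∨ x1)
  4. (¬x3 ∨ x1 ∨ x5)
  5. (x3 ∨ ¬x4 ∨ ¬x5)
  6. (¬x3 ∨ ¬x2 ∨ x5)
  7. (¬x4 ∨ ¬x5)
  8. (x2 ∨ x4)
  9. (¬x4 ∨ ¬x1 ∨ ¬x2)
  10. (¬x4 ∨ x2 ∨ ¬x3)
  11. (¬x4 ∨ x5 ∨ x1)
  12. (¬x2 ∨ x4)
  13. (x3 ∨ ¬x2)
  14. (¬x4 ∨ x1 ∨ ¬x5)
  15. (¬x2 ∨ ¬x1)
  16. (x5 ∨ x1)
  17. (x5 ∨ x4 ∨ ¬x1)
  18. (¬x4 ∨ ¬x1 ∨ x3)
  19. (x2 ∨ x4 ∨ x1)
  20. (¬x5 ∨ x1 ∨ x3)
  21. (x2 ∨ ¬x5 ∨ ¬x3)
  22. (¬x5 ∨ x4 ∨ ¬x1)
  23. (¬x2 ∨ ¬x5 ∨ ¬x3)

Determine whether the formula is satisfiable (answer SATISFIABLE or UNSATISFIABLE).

UNSATISFIABLE

x1 = True:
  propagation gives x2=False, x4=True, x5=False, x3=False; an empty clause results — contradiction.
x1 = False:
  propagation gives x5=True, x3=False; an empty clause results — contradiction.
Every branch closes, so no satisfying assignment exists.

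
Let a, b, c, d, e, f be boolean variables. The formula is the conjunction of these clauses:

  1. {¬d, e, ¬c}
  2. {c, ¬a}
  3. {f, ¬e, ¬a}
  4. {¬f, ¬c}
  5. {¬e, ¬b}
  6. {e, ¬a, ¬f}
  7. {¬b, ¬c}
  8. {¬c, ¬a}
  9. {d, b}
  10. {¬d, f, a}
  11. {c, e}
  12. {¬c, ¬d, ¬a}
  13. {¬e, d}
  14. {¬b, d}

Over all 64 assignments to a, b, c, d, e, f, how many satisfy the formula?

Satisfying assignments:
  a=F b=F c=F d=T e=T f=T
That's 1 in total.

1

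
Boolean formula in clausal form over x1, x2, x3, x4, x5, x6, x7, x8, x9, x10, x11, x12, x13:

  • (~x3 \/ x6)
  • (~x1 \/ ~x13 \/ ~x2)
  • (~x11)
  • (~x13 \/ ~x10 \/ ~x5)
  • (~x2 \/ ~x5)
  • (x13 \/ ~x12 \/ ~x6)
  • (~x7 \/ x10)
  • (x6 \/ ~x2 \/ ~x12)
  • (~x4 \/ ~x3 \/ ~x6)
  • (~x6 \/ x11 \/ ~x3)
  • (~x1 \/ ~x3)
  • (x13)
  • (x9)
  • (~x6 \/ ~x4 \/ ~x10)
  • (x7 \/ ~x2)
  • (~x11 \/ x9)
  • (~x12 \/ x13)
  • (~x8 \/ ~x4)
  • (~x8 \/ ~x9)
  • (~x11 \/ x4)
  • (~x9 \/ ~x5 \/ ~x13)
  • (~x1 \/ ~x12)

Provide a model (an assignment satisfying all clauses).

x1=True, x2=False, x3=False, x4=True, x5=False, x6=False, x7=False, x8=False, x9=True, x10=True, x11=False, x12=False, x13=True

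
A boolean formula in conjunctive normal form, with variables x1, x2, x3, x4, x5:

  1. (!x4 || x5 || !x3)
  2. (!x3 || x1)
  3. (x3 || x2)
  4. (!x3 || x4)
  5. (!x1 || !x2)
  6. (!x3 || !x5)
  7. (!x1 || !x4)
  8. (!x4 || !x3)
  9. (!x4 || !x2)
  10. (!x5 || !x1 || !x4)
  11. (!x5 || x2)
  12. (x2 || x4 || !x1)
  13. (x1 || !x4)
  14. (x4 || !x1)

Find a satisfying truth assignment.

x1 = F, x2 = T, x3 = F, x4 = F, x5 = T

Set x1 = False and propagate.
  then x3 is forced to False.
  then x2 is forced to True.
  then x4 is forced to False.
x5 is now unconstrained; take x5 = True.
Check each clause:
  1. (!x4 || x5 || !x3) — x5 is true.
  2. (!x3 || x1) — !x3 is true.
  3. (x3 || x2) — x2 is true.
  4. (!x3 || x4) — !x3 is true.
  5. (!x1 || !x2) — !x1 is true.
  6. (!x5 || !x3) — !x3 is true.
  7. (!x1 || !x4) — !x4 is true.
  8. (!x4 || !x3) — !x4 is true.
  9. (!x2 || !x4) — !x4 is true.
  10. (!x1 || !x4 || !x5) — !x4 is true.
  11. (!x5 || x2) — x2 is true.
  12. (x4 || !x1 || x2) — x2 is true.
  13. (!x4 || x1) — !x4 is true.
  14. (!x1 || x4) — !x1 is true.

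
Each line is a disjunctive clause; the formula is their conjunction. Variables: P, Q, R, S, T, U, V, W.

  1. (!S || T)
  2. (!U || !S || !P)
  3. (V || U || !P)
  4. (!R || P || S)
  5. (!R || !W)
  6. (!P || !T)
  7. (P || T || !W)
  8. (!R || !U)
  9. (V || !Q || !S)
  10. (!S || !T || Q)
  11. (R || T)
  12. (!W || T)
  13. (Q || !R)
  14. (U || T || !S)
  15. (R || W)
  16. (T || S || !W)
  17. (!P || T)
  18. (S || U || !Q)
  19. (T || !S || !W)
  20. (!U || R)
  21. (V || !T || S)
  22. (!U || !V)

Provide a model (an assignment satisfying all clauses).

P=F  Q=T  R=T  S=T  T=T  U=F  V=T  W=F

Set P = False and propagate.
Try Q = True.
Branch on R: take R = True.
  then S is forced to True.
  then T is forced to True.
  then W is forced to False.
  then U is forced to False.
  then V is forced to True.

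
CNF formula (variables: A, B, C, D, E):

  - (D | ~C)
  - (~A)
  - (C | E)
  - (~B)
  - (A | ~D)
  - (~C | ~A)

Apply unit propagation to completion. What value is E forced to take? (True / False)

True

(~A) stands alone — A = False.
(~B) is a unit clause: B = False.
(~D | A) with A = False leaves only ~D, so D = False.
(D | ~C) with D = False leaves only ~C, so C = False.
In (C | E), C is now false; E must hold, so E = True.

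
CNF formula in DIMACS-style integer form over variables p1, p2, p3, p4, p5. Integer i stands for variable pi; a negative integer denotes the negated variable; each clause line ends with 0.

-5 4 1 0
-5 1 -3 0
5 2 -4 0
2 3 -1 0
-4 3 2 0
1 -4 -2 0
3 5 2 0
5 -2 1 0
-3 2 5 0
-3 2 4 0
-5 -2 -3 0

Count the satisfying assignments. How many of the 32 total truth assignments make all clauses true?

Split on p2, then p3.
  p2=1, p3=1: remaining (p1,p4,p5) ∈ {(1,0,0); (1,1,0)} — 2.
  p2=1, p3=0: remaining (p1,p4,p5) ∈ {(1,0,0); (1,0,1); (1,1,0); (1,1,1)} — 4.
  p2=0, p3=1: remaining (p1,p4,p5) ∈ {(1,1,1)} — 1.
  p2=0, p3=0: a clause becomes empty — 0.
Total: 2 + 4 + 1 + 0 = 7.

7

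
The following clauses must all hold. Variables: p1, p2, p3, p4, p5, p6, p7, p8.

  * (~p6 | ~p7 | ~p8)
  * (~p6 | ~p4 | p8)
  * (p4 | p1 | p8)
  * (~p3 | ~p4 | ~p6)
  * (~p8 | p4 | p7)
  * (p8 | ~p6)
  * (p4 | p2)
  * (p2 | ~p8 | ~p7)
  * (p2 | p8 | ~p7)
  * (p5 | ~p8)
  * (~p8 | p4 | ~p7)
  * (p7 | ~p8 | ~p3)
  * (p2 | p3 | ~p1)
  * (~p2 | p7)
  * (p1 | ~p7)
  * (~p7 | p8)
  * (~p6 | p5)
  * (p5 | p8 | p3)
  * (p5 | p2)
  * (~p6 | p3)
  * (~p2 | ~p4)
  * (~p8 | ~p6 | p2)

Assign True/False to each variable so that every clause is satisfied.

p1=True, p2=False, p3=True, p4=True, p5=True, p6=False, p7=False, p8=False

Check each clause:
  1. (~p7 | ~p6 | ~p8) — ~p8 is true.
  2. (p8 | ~p6 | ~p4) — ~p6 is true.
  3. (p1 | p8 | p4) — p1 is true.
  4. (~p4 | ~p3 | ~p6) — ~p6 is true.
  5. (~p8 | p7 | p4) — ~p8 is true.
  6. (p8 | ~p6) — ~p6 is true.
  7. (p4 | p2) — p4 is true.
  8. (~p8 | ~p7 | p2) — ~p8 is true.
  9. (~p7 | p2 | p8) — ~p7 is true.
  10. (~p8 | p5) — ~p8 is true.
  11. (p4 | ~p7 | ~p8) — ~p8 is true.
  12. (~p8 | p7 | ~p3) — ~p8 is true.
  13. (p3 | ~p1 | p2) — p3 is true.
  14. (p7 | ~p2) — ~p2 is true.
  15. (~p7 | p1) — ~p7 is true.
  16. (~p7 | p8) — ~p7 is true.
  17. (~p6 | p5) — ~p6 is true.
  18. (p8 | p3 | p5) — p3 is true.
  19. (p2 | p5) — p5 is true.
  20. (~p6 | p3) — ~p6 is true.
  21. (~p2 | ~p4) — ~p2 is true.
  22. (p2 | ~p8 | ~p6) — ~p8 is true.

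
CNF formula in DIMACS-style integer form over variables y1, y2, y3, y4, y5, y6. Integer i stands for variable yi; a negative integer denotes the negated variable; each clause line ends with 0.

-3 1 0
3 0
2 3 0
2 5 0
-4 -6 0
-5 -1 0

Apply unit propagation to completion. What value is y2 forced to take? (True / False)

Unit clause (y3) sets y3 = True.
(~y3 | y1) with y3 = True leaves only y1, so y1 = True.
(~y5 | ~y1): since y1 = True, the clause reduces to (~y5). y5 = False.
(y2 | y5) with y5 = False leaves only y2, so y2 = True.

True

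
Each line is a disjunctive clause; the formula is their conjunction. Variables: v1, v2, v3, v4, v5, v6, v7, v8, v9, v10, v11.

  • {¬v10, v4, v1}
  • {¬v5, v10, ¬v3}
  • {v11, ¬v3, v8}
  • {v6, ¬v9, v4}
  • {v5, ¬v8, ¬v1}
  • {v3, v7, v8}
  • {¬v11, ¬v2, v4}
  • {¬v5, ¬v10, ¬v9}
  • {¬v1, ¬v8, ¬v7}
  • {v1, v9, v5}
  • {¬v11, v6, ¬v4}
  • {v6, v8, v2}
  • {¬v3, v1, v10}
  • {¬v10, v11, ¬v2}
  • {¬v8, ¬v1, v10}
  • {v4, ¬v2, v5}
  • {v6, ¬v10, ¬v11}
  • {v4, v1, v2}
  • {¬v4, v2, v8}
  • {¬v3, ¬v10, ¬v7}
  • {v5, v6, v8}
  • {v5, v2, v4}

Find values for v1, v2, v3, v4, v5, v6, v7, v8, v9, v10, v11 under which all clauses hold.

Pure literal: v6 appears only positively; assign v6 = True.
Try v1 = True.
Branch on v2: take v2 = False.
Set v3 = False and propagate.
For the remaining variables, v4 = True, v5 = True, v7 = False, v8 = True, v9 = False, v10 = True, v11 = True works.
Check each clause:
  1. {v4, ¬v10, v1} — v1 is true.
  2. {v10, ¬v3, ¬v5} — v10 is true.
  3. {v11, ¬v3, v8} — v8 is true.
  4. {v4, ¬v9, v6} — v4 is true.
  5. {¬v1, ¬v8, v5} — v5 is true.
  6. {v3, v8, v7} — v8 is true.
  7. {v4, ¬v2, ¬v11} — v4 is true.
  8. {¬v9, ¬v10, ¬v5} — ¬v9 is true.
  9. {¬v7, ¬v8, ¬v1} — ¬v7 is true.
  10. {v1, v5, v9} — v1 is true.
  11. {¬v11, v6, ¬v4} — v6 is true.
  12. {v6, v2, v8} — v8 is true.
  13. {v1, ¬v3, v10} — v1 is true.
  14. {v11, ¬v2, ¬v10} — v11 is true.
  15. {¬v8, ¬v1, v10} — v10 is true.
  16. {v5, ¬v2, v4} — v4 is true.
  17. {¬v11, ¬v10, v6} — v6 is true.
  18. {v1, v2, v4} — v1 is true.
  19. {v8, ¬v4, v2} — v8 is true.
  20. {¬v10, ¬v7, ¬v3} — ¬v7 is true.
  21. {v5, v8, v6} — v8 is true.
  22. {v5, v2, v4} — v4 is true.

v1=True  v2=False  v3=False  v4=True  v5=True  v6=True  v7=False  v8=True  v9=False  v10=True  v11=True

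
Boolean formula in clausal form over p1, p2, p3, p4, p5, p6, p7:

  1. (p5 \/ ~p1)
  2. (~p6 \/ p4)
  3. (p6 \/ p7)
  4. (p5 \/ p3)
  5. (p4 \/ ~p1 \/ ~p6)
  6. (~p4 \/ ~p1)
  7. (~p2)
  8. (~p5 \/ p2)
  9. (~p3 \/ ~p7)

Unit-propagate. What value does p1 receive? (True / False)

False

(~p2) stands alone — p2 = False.
From (p2 \/ ~p5) and p2 = False: p5 = False.
In (p5 \/ ~p1), p5 is now false; ~p1 must hold, so p1 = False.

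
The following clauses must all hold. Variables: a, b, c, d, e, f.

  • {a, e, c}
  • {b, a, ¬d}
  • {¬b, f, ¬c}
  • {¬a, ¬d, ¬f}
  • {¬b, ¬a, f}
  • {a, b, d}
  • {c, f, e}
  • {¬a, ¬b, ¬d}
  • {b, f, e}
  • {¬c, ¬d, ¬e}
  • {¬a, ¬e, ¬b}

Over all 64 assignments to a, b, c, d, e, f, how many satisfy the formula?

Split on a, then b.
  a=T, b=T: remaining (c,d,e,f) ∈ {(F,F,F,T); (T,F,F,T)} — 2.
  a=T, b=F: 7 of the 16 assignments to (c,d,e,f) work.
  a=F, b=T: 7 of the 16 assignments to (c,d,e,f) work.
  a=F, b=F: a clause becomes empty — 0.
Total: 2 + 7 + 7 + 0 = 16.

16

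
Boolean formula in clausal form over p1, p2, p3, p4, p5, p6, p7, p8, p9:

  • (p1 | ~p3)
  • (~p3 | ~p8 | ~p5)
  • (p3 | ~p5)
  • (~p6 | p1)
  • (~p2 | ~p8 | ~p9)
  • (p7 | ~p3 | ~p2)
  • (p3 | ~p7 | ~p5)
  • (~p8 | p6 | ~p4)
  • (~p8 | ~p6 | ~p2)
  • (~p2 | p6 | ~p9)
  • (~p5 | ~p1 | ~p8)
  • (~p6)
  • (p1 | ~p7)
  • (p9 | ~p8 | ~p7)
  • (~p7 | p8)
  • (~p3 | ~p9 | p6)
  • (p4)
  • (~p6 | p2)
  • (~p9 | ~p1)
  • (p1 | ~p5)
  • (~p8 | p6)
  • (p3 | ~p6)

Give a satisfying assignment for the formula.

The clause (~p6) is unit: p6 must be False.
(p4) is a unit clause, so p4 = True.
(~p8) is a unit clause, so p8 = False.
The clause (~p7) is unit: p7 must be False.
p2 occurs only negated in the remaining clauses — set p2 = False.
p5 occurs only negated in the remaining clauses — set p5 = False.
Branch on p1: take p1 = True.
  then p9 is forced to False.
p3 is now unconstrained; take p3 = False.
Every clause has at least one true literal under this assignment.

p1 = 1  p2 = 0  p3 = 0  p4 = 1  p5 = 0  p6 = 0  p7 = 0  p8 = 0  p9 = 0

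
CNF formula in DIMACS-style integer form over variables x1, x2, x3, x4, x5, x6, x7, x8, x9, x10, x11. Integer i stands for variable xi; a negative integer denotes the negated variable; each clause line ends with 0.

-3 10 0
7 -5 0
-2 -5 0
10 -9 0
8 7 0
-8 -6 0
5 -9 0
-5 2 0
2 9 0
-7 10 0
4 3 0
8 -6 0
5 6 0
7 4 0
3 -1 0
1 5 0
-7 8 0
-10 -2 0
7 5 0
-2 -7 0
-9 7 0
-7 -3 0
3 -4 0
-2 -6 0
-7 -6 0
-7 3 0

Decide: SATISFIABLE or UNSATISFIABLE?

UNSATISFIABLE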